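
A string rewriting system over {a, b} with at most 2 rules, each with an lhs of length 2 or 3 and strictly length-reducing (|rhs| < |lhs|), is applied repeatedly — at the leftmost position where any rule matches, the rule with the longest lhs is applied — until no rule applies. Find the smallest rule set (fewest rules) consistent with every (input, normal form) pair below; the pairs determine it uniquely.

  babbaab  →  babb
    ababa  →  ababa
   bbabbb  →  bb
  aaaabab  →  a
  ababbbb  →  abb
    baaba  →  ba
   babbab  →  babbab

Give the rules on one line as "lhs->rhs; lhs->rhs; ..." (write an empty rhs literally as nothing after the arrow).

  | babbaab => babb
  | ababa
  | bbabbb => bbaab => bb
  | aaaabab => aaab => a

aab->; bbb->ab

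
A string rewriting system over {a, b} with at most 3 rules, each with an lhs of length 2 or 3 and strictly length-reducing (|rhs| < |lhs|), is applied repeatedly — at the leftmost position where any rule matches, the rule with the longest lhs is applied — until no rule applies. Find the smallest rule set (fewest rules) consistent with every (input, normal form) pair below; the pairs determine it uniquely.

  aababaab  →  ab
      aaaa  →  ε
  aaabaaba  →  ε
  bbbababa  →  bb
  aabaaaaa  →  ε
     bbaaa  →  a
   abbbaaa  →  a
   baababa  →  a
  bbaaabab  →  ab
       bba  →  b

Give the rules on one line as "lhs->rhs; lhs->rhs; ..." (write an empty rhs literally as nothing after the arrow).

aa->; ba->

  | aababaab => babaab => baab => ab
  | aaaa => aa => ε
  | aaabaaba => abaaba => aaba => ba => ε
  | bbbababa => bbbaba => bbba => bb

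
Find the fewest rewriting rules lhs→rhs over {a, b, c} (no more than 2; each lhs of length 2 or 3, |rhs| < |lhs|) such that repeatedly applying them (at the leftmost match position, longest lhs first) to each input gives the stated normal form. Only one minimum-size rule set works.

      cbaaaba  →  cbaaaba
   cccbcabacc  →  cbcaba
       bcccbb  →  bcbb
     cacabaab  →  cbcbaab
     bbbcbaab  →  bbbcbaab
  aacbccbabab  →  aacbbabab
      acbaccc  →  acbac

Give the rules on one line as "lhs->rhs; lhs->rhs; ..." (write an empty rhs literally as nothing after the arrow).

aca->bc; cc->

  | cbaaaba
  | cccbcabacc => cbcabacc => cbcaba
  | bcccbb => bcbb
  | cacabaab => cbcbaab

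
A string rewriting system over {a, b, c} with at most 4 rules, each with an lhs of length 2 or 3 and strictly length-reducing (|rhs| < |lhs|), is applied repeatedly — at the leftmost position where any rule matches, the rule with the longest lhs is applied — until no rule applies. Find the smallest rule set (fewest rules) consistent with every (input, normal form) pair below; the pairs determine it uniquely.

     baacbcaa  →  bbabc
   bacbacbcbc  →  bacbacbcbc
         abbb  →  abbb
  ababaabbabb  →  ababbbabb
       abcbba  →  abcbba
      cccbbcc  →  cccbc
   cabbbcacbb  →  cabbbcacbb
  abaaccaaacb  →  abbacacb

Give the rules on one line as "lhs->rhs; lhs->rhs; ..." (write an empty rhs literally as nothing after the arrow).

  | baacbcaa => bbabcaa => bbabc
  | bacbacbcbc
  | abbb
  | ababaabbabb => ababbbabb

aa->; aac->ba; bcc->c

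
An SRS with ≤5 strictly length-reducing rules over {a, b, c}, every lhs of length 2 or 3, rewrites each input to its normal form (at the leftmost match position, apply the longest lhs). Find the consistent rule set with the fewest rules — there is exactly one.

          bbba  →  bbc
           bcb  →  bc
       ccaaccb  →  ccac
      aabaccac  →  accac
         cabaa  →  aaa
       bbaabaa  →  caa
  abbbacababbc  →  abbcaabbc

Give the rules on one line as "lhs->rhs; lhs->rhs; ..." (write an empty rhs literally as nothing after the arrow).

aac->a; ba->c; cab->a; cb->c

  | bbba => bbc
  | bcb => bc
  | ccaaccb => ccacb => ccac
  | aabaccac => aacccac => accac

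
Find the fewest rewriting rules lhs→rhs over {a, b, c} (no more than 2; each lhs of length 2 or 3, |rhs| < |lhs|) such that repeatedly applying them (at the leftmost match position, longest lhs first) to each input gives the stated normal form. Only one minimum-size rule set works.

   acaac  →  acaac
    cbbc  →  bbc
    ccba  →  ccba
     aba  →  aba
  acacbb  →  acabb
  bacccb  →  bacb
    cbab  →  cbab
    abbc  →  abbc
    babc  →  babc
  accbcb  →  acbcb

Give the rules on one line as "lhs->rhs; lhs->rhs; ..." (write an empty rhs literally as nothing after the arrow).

acc->ac; cbb->bb

  | acaac
  | cbbc => bbc
  | ccba
  | aba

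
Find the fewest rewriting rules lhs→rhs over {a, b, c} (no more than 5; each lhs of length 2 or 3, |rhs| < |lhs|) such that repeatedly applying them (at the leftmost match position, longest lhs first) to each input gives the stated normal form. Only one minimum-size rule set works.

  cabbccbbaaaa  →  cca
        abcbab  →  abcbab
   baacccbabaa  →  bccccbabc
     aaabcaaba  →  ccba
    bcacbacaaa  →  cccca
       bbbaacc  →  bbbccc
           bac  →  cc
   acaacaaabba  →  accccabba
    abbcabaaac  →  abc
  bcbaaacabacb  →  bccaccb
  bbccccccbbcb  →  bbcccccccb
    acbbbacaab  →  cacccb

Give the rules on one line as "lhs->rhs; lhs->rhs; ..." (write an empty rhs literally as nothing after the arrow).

aa->c; bac->cc; bca->; cbb->aa

  | cabbccbbaaaa => cabbcaaaaaa => cabaaaaa => cabcaaa => caaa => cca
  | abcbab
  | baacccbabaa => bccccbabaa => bccccbabc
  | aaabcaaba => cabcaaba => caaba => ccba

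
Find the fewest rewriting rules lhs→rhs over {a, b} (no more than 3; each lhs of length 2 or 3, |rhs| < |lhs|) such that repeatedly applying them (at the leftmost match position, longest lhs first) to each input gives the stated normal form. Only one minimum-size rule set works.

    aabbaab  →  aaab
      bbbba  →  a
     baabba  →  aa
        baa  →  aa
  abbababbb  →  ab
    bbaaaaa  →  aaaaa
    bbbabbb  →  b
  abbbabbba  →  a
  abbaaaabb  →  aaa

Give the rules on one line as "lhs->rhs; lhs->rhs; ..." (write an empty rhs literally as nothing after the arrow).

abb->; ba->a

  | aabbaab => aaab
  | bbbba => bbba => bba => ba => a
  | baabba => aabba => aa
  | baa => aa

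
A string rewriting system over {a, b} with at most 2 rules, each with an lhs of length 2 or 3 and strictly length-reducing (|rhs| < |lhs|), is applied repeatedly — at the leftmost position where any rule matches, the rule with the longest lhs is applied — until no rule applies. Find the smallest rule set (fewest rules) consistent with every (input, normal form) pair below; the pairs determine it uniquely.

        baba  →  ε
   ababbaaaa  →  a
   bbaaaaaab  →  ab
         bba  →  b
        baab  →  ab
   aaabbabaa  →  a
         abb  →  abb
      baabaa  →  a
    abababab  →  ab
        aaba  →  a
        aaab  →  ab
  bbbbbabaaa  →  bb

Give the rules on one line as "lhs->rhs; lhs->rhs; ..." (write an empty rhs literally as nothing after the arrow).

  | baba => ba => ε
  | ababbaaaa => abbaaaa => abaaa => aaa => aa => a
  | bbaaaaaab => baaaaab => aaaab => aaab => aab => ab
  | bba => b

aa->a; ba->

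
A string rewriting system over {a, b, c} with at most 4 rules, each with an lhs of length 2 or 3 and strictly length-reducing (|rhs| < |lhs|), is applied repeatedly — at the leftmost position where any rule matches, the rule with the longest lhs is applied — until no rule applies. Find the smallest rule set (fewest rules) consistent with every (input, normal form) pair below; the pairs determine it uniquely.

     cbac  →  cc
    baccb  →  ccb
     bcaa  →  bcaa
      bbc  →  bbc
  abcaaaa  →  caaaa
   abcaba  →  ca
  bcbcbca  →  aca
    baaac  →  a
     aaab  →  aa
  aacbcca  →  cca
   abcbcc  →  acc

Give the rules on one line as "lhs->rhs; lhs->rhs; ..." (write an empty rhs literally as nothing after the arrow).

  | cbac => cc
  | baccb => ccb
  | bcaa
  | bbc

aac->a; ab->; ba->; cbc->ac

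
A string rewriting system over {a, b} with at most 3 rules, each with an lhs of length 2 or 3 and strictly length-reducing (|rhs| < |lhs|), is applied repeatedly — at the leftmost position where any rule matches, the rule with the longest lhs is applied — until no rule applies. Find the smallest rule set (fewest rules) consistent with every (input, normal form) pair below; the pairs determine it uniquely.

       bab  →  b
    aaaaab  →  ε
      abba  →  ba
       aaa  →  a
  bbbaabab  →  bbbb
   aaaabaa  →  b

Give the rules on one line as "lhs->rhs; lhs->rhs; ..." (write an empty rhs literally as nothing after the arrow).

  | bab => b
  | aaaaab => aaab => ab => ε
  | abba => ba
  | aaa => a

aa->; ab->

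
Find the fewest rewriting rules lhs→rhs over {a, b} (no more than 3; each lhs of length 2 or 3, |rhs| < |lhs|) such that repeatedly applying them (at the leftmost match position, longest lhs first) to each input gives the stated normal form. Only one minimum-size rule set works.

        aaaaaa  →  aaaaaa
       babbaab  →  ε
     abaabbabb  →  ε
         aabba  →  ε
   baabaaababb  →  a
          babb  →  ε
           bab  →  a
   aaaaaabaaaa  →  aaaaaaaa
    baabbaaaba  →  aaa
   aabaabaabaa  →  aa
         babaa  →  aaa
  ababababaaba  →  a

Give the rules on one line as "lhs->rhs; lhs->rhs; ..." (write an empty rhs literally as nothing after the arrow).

ab->; aba->; bab->a

  | aaaaaa
  | babbaab => abaab => ab => ε
  | abaabbabb => abbabb => babb => ab => ε
  | aabba => aba => ε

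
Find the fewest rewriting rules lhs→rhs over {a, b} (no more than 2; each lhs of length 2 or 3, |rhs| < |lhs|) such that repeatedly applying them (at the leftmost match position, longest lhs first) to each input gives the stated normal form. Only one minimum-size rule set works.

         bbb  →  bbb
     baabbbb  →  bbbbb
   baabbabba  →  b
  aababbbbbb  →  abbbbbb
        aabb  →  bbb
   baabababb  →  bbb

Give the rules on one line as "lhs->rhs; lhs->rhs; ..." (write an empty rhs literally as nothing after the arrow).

  | bbb
  | baabbbb => aabbbb => bbbbb
  | baabbabba => aabbabba => bbbabba => bbabba => babba => abba => aba => aa => b
  | aababbbbbb => bbabbbbbb => babbbbbb => abbbbbb

aa->b; ba->a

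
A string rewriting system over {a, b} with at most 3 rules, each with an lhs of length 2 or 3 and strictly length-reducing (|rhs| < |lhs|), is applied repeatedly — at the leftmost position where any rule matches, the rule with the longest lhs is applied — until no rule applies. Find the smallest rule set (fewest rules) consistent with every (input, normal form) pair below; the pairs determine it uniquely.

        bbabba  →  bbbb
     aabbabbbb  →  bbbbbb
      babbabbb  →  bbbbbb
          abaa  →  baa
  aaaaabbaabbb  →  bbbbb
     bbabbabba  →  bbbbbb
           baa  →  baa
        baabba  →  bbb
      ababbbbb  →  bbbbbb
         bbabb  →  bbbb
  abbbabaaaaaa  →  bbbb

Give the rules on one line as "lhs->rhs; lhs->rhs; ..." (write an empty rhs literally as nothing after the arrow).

ab->b; bba->bb

  | bbabba => bbbba => bbbb
  | aabbabbbb => abbabbbb => bbabbbb => bbbbbb
  | babbabbb => bbbabbb => bbbbbb
  | abaa => baa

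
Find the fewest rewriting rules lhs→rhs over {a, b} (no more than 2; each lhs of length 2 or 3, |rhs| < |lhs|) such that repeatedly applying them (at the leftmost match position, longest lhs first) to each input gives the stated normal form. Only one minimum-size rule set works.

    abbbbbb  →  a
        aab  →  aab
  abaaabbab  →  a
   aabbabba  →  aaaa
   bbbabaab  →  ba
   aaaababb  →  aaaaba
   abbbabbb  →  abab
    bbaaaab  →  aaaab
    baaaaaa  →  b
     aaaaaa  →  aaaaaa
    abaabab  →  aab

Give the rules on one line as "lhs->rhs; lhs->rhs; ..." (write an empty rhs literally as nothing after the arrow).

baa->b; bb->

  | abbbbbb => abbbb => abb => a
  | aab
  | abaaabbab => ababbab => abaab => abb => a
  | aabbabba => aaabba => aaaa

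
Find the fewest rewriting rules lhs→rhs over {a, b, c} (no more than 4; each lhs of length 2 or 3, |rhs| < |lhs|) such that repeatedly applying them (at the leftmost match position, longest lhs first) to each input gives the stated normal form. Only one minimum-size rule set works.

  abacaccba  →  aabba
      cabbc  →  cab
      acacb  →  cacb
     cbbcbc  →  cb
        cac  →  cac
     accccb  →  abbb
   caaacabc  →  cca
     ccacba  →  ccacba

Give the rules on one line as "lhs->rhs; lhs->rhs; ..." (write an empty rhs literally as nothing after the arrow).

aca->ca; bc->; ccb->bb

  | abacaccba => abcaccba => aaccba => aabba
  | cabbc => cab
  | acacb => cacb
  | cbbcbc => cbbc => cb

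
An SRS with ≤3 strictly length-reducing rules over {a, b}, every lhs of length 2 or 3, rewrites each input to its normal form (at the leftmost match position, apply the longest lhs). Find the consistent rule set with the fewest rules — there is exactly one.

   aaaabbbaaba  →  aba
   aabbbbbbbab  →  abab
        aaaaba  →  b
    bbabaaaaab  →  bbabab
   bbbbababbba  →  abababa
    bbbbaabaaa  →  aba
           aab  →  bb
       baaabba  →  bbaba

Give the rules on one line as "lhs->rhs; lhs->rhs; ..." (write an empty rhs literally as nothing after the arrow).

aa->b; abb->ab; bbb->a

  | aaaabbbaaba => baabbbaaba => bbbbbaaba => abbaaba => abaaba => abbba => abba => aba
  | aabbbbbbbab => bbbbbbbbab => abbbbbab => abbbbab => abbbab => abbab => abab
  | aaaaba => baaba => bbba => aa => b
  | bbabaaaaab => bbabbaaab => bbabaaab => bbabbab => bbabab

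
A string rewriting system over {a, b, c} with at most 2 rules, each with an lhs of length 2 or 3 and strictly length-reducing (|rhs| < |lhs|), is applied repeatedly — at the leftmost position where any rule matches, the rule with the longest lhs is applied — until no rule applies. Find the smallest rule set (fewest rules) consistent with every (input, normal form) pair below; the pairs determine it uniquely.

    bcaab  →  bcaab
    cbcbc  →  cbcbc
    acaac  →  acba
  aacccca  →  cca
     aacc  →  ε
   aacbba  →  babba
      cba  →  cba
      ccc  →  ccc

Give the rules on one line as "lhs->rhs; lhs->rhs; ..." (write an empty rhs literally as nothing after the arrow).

  | bcaab
  | cbcbc
  | acaac => acba
  | aacccca => baccca => cca

aac->ba; bac->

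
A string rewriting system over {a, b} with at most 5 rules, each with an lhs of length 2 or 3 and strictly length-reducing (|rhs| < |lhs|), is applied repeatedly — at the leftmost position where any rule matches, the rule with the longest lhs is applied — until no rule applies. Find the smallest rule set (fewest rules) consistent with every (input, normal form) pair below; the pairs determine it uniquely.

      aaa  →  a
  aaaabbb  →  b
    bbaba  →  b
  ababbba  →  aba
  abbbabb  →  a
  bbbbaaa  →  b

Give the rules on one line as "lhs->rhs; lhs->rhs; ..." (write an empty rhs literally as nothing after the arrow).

  | aaa => a
  | aaaabbb => aabbb => bbb => b
  | bbaba => bba => b
  | ababbba => abbba => aba

aa->; bab->b; bb->; bba->b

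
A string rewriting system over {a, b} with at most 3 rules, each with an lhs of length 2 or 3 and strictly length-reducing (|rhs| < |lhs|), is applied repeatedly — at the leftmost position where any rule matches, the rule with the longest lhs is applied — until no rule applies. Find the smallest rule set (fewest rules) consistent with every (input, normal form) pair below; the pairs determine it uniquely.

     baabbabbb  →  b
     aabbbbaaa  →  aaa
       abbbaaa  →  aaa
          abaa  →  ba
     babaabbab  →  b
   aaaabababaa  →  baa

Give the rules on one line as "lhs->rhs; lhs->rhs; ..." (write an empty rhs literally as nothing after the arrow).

ab->; aba->b; bb->

  | baabbabbb => bababbb => bbbbb => bbb => b
  | aabbbbaaa => abbbaaa => bbaaa => aaa
  | abbbaaa => bbaaa => aaa
  | abaa => ba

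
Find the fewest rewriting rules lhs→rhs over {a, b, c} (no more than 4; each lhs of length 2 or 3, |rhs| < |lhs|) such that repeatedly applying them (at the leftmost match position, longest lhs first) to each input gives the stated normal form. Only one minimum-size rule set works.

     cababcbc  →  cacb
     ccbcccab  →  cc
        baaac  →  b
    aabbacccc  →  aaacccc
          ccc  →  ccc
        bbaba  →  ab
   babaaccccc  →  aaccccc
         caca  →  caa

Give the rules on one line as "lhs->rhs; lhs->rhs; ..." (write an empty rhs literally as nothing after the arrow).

  | cababcbc => cabbcbc => cacbc => cacb
  | ccbcccab => ccbccab => ccbcab => ccbab => ccbb => cc
  | baaac => baac => bac => bc => b
  | aabbacccc => aaacccc

aca->aa; ba->b; bb->; bc->b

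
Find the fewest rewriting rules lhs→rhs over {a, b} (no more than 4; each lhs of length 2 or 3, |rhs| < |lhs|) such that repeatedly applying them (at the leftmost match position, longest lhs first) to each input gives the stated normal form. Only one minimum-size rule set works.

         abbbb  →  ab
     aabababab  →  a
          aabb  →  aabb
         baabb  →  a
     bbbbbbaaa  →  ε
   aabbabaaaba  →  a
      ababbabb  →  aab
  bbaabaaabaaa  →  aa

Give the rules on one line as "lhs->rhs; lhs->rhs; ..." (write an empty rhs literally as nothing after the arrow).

  | abbbb => ab
  | aabababab => aaaaabab => aabab => aaaa => a
  | aabb
  | baabb => abbb => a

aaa->; baa->ab; bab->aa; bbb->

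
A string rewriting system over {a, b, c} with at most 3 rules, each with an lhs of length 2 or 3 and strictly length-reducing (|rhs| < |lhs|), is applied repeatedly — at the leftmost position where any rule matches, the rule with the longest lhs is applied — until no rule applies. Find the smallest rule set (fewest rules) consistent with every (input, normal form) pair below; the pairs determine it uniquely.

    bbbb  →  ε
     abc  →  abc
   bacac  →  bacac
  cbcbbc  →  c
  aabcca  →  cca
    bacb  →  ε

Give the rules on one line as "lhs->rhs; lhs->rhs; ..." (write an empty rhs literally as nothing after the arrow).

  | bbbb => bb => ε
  | abc
  | bacac
  | cbcbbc => acbbc => aabc => bbc => c

aa->b; bb->; cb->a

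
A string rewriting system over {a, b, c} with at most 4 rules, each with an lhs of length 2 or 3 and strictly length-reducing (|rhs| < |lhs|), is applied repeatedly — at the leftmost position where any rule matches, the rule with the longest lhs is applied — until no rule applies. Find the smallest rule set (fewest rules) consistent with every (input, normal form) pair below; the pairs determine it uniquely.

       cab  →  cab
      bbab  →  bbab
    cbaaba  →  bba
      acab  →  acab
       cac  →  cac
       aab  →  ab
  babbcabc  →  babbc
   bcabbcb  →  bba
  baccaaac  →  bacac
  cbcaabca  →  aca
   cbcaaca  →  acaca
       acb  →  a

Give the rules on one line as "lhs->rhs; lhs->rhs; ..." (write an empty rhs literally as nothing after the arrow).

  | cab
  | bbab
  | cbaaba => aaaba => bba
  | acab

aa->a; aaa->b; bca->; cb->a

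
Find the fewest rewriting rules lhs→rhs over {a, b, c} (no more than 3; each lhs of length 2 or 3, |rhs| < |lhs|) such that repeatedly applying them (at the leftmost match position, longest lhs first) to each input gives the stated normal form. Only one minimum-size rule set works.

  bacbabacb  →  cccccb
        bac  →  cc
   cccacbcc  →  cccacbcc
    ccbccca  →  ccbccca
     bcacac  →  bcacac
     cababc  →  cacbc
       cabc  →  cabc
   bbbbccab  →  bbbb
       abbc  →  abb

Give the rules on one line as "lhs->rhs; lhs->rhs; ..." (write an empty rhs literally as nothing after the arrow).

  | bacbabacb => ccbabacb => cccbacb => cccccb
  | bac => cc
  | cccacbcc
  | ccbccca

ba->c; bbc->bb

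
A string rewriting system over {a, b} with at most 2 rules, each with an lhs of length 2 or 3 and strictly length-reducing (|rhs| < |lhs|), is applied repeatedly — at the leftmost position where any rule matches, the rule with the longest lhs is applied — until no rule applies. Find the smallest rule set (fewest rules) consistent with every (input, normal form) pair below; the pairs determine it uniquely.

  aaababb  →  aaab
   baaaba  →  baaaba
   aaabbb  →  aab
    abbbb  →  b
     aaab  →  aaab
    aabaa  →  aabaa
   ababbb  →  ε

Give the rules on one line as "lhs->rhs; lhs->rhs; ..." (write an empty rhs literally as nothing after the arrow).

  | aaababb => aaab
  | baaaba
  | aaabbb => aab
  | abbbb => bb => b

abb->; bb->b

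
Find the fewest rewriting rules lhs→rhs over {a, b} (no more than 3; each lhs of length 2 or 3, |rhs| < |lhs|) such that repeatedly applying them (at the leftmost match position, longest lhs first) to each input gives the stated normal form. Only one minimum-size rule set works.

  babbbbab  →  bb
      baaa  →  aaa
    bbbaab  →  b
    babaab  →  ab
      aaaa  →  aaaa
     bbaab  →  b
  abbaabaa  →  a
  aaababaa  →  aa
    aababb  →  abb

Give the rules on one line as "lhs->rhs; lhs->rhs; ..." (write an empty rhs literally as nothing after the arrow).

aab->b; aba->b; ba->a

  | babbbbab => abbbbab => abbbab => abbab => abab => bb
  | baaa => aaa
  | bbbaab => bbaab => baab => aab => b
  | babaab => abaab => bab => ab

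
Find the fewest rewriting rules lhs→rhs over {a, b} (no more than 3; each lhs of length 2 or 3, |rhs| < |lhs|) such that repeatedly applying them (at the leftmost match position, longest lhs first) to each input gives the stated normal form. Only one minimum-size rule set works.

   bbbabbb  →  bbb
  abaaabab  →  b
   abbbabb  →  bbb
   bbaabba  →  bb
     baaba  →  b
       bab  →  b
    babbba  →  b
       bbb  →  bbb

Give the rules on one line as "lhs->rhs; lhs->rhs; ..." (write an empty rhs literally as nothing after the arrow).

  | bbbabbb => bbbabb => bbbab => bbba => bbb
  | abaaabab => baaabab => baabab => babab => baab => bab => ba => b
  | abbbabb => bbbabb => bbbab => bbba => bbb
  | bbaabba => bbabba => bbaba => bbaa => bba => bb

ab->b; ba->b; bab->ba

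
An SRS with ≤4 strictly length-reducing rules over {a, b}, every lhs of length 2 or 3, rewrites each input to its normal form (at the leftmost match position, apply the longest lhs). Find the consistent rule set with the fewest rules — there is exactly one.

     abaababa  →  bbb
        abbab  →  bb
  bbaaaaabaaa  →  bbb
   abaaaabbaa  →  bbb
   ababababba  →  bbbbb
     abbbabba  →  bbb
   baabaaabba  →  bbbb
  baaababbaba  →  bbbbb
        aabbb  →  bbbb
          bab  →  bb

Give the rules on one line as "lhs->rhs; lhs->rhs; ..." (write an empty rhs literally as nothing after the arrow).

aa->b; ab->a; ba->b

  | abaababa => aaababa => bababa => bbaba => bbba => bbb
  | abbab => abab => aab => bb
  | bbaaaaabaaa => bbaaaabaaa => bbaaabaaa => bbaabaaa => bbabaaa => bbbaaa => bbbaa => bbba => bbb
  | abaaaabbaa => aaaaabbaa => baaabbaa => baabbaa => babbaa => bbbaa => bbba => bbb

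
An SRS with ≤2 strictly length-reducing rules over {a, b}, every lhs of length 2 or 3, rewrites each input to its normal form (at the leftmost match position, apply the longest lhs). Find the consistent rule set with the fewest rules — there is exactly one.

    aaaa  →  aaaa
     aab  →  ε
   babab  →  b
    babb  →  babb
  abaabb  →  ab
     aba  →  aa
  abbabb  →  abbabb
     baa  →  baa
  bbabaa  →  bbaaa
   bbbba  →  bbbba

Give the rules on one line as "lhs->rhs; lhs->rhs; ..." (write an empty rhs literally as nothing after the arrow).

  | aaaa
  | aab => ε
  | babab => baab => b
  | babb

aab->; aba->aa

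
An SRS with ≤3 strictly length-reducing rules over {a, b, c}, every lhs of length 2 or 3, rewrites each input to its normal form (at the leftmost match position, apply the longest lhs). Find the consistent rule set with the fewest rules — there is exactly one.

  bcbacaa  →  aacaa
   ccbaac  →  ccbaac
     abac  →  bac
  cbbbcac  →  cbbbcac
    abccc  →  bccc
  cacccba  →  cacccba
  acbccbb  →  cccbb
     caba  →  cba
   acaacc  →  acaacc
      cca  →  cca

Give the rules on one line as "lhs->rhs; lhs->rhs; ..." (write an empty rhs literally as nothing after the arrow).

ab->b; acb->c; bcb->a

  | bcbacaa => aacaa
  | ccbaac
  | abac => bac
  | cbbbcac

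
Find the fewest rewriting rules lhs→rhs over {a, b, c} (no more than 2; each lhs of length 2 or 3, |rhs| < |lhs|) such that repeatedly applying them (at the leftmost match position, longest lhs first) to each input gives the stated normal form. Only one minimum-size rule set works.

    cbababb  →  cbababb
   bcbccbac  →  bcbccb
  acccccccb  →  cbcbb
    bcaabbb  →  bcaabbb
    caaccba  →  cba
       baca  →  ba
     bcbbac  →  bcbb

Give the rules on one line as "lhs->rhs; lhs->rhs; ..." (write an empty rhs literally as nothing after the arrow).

ac->; ccc->cb

  | cbababb
  | bcbccbac => bcbccb
  | acccccccb => ccccccb => cbcccb => cbcbb
  | bcaabbb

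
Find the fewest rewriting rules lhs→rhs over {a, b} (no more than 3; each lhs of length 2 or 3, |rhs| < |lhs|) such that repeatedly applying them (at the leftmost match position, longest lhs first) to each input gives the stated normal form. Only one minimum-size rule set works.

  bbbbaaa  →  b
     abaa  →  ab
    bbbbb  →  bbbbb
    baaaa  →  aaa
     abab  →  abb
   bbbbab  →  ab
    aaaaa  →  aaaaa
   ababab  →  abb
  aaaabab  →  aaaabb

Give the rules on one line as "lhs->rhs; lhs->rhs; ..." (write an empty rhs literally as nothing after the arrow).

aba->ab; ba->; bab->ab

  | bbbbaaa => bbbaa => bba => b
  | abaa => aba => ab
  | bbbbb
  | baaaa => aaa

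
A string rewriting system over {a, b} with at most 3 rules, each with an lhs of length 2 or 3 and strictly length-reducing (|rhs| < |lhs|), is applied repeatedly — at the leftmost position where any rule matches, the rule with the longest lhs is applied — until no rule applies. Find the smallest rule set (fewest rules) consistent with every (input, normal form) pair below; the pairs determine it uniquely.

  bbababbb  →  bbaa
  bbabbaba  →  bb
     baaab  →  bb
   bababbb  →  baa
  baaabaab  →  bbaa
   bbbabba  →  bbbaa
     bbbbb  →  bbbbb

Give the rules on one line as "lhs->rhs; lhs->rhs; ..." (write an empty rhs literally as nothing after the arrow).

  | bbababbb => bbaabbb => bbaabb => bbaab => bbaa
  | bbabbaba => bbababa => bbaaba => bbaaa => bb
  | baaab => bb
  | bababbb => baabbb => baabb => baab => baa

aaa->; ab->a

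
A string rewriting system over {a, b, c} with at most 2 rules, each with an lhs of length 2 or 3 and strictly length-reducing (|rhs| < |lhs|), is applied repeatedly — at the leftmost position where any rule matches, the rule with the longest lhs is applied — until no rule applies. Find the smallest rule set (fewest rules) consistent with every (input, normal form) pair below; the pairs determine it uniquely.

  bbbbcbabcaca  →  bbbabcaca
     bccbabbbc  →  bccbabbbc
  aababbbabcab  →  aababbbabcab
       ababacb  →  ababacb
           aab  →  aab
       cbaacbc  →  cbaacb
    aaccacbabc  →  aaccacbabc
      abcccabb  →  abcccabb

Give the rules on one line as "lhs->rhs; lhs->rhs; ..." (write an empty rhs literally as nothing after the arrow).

bcb->; cbc->cb

  | bbbbcbabcaca => bbbabcaca
  | bccbabbbc
  | aababbbabcab
  | ababacb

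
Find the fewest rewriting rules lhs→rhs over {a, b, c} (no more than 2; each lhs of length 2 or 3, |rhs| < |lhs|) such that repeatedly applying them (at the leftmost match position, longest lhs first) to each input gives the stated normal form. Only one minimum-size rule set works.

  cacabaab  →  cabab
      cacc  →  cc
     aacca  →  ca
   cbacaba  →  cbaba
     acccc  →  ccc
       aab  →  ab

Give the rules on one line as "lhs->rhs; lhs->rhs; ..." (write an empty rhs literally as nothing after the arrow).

  | cacabaab => cabaab => cabab
  | cacc => cc
  | aacca => acca => ca
  | cbacaba => cbaba

aa->a; ac->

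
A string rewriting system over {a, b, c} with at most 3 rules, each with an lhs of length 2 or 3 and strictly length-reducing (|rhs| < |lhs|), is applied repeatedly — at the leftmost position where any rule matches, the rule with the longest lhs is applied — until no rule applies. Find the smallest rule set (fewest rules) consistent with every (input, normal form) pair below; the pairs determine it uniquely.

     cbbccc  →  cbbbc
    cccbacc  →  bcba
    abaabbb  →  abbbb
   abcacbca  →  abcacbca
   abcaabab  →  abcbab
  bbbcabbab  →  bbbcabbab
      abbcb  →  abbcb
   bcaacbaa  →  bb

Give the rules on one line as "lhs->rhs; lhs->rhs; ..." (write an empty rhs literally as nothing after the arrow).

  | cbbccc => cbbbc
  | cccbacc => bcbacc => bcba
  | abaabbb => abbbb
  | abcacbca

aa->; cc->; ccc->bc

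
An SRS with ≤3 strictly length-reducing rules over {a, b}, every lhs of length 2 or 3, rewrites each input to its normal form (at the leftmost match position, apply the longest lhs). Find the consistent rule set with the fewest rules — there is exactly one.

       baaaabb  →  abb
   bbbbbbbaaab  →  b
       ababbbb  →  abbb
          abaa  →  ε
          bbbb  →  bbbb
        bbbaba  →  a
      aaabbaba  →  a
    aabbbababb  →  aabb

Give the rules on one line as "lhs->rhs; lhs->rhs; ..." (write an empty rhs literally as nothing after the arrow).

aaa->; ba->a; bab->

  | baaaabb => aaaabb => abb
  | bbbbbbbaaab => bbbbbbaaab => bbbbbaaab => bbbbaaab => bbbaaab => bbaaab => baaab => aaab => b
  | ababbbb => abbb
  | abaa => aaa => ε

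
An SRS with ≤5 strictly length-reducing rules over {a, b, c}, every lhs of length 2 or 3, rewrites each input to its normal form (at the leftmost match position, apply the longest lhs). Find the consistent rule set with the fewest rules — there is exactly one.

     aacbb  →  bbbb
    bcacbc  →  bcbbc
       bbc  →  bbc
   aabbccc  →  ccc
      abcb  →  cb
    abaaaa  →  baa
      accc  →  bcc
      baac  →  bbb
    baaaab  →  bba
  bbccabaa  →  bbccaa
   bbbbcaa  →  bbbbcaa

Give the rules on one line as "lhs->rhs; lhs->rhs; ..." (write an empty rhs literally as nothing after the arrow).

  | aacbb => bbbb
  | bcacbc => bcbbc
  | bbc
  | aabbccc => abccc => ccc

aaa->ba; aac->bb; ab->; ac->b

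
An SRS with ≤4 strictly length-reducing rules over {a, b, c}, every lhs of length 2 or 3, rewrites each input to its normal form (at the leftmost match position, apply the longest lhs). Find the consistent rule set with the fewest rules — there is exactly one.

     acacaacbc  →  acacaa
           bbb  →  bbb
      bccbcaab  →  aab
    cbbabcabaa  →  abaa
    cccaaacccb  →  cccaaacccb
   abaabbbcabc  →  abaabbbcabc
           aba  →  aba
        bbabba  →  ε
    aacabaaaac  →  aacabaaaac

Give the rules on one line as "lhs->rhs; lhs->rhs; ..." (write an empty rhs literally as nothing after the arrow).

  | acacaacbc => acacaa
  | bbb
  | bccbcaab => cbcaab => aab
  | cbbabcabaa => cbcabaa => abaa

bba->; bcc->c; cbc->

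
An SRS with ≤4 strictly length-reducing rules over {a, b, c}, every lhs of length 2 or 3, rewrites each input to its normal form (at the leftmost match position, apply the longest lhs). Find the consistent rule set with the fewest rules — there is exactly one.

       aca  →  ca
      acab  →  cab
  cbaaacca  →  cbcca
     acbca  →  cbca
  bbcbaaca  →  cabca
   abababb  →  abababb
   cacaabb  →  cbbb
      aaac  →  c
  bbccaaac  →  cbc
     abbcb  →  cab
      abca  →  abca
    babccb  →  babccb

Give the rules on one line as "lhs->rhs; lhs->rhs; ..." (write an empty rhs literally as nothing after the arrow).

ac->c; bbc->ca; caa->b

  | aca => ca
  | acab => cab
  | cbaaacca => cbaacca => cbacca => cbcca
  | acbca => cbca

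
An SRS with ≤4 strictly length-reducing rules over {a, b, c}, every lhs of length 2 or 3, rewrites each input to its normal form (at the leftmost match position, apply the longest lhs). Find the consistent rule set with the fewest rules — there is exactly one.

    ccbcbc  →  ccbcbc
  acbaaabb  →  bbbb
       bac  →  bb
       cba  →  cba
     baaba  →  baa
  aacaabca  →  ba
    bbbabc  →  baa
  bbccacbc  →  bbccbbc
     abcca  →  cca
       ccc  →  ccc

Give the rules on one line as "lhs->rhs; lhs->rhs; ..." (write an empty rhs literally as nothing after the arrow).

  | ccbcbc
  | acbaaabb => bbaaabb => bbbb
  | bac => bb
  | cba

aaa->; ab->; ac->b; bab->aa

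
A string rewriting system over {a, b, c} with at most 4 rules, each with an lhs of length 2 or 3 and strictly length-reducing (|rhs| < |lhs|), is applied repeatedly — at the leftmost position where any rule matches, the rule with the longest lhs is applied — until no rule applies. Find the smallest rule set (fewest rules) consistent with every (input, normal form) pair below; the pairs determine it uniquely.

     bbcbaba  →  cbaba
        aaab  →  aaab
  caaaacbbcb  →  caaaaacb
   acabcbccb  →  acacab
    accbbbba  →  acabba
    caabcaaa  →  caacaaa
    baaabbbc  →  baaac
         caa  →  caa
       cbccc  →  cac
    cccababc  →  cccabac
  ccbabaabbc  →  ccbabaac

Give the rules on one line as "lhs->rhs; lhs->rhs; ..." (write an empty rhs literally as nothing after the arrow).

  | bbcbaba => bcbaba => cbaba
  | aaab
  | caaaacbbcb => caaaaacb
  | acabcbccb => acacbccb => acacab

bc->c; bcc->a; cbb->a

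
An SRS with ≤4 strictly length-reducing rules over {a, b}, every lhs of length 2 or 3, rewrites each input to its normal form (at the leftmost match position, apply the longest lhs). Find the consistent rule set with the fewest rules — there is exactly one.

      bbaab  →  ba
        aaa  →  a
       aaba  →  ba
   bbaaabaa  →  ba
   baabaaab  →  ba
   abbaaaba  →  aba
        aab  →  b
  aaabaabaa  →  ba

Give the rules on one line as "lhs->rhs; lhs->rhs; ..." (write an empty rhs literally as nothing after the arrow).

  | bbaab => baab => bbb => ba
  | aaa => aa => a
  | aaba => bba => ba
  | bbaaabaa => baaabaa => baabaa => bbbaa => baaa => baa => ba

aa->a; aab->bb; bb->b; bbb->ba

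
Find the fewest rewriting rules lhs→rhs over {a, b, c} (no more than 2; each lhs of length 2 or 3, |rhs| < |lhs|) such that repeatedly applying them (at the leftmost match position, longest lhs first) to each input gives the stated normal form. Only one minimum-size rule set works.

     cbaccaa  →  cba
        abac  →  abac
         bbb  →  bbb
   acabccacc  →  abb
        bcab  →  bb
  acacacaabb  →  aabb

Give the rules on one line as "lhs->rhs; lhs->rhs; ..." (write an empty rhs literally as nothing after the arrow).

ca->; ccc->b

  | cbaccaa => cbaca => cba
  | abac
  | bbb
  | acabccacc => abccacc => abccc => abb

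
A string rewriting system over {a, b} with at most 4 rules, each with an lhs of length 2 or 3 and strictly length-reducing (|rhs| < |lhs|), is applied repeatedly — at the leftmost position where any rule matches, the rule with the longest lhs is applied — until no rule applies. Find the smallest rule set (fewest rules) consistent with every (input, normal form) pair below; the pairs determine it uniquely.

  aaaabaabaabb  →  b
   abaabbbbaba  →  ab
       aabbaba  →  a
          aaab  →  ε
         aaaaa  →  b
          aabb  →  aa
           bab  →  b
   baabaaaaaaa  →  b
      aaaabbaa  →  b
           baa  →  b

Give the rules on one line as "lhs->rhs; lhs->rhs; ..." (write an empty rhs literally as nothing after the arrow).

aaa->b; ba->b; bab->ba; bb->

  | aaaabaabaabb => babaabaabb => baaabaabb => baabaabb => babaabb => baaabb => baabb => babb => bab => ba => b
  | abaabbbbaba => ababbbbaba => ababbbaba => ababbaba => abababa => abaaba => ababa => abaa => aba => ab
  | aabbaba => aaaba => bba => a
  | aaab => bb => ε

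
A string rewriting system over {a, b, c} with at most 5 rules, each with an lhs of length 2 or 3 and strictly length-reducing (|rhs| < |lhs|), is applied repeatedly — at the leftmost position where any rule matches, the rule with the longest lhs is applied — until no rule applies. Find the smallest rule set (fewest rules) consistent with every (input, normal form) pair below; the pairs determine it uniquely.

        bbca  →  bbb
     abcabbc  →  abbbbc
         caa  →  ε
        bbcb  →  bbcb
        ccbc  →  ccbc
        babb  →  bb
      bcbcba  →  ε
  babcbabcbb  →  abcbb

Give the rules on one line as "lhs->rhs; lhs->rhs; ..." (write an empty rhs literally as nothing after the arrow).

aa->; ba->; ca->b; cba->aa

  | bbca => bbb
  | abcabbc => abbbbc
  | caa => ba => ε
  | bbcb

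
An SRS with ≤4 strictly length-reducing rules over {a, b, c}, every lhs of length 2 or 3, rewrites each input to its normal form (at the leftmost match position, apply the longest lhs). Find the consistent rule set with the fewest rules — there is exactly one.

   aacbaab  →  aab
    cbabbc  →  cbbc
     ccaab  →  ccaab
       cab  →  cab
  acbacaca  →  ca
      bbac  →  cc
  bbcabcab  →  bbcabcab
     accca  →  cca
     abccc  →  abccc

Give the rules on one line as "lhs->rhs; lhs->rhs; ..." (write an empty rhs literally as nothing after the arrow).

ac->; ba->; bba->c

  | aacbaab => abaab => aab
  | cbabbc => cbbc
  | ccaab
  | cab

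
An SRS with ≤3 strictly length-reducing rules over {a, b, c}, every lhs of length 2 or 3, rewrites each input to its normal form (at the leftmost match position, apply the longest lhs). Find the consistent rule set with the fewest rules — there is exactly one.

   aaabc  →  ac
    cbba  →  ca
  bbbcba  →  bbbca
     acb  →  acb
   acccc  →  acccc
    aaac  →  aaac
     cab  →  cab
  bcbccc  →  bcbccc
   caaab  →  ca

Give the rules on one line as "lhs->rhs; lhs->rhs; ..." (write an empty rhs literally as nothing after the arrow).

aab->; ba->a

  | aaabc => ac
  | cbba => cba => ca
  | bbbcba => bbbca
  | acb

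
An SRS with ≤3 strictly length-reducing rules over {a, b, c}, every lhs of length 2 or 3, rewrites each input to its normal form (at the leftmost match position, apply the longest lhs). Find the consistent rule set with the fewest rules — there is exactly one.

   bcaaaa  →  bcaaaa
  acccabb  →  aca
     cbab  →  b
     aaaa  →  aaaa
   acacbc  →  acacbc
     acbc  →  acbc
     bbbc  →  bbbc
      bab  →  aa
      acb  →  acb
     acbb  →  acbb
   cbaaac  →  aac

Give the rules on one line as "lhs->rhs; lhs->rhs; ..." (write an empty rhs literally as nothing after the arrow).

  | bcaaaa
  | acccabb => accab => aca
  | cbab => b
  | aaaa

bab->aa; cab->a; cba->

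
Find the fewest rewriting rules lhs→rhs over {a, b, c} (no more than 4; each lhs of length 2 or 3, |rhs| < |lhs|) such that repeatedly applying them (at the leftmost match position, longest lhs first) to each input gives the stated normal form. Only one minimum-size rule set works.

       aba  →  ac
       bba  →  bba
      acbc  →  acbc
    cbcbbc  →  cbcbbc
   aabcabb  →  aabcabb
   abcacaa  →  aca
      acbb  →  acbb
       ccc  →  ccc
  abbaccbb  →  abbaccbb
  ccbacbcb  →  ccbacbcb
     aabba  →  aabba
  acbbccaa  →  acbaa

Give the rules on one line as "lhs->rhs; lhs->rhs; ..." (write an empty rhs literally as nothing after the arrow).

aba->ac; bcc->; cac->

  | aba => ac
  | bba
  | acbc
  | cbcbbc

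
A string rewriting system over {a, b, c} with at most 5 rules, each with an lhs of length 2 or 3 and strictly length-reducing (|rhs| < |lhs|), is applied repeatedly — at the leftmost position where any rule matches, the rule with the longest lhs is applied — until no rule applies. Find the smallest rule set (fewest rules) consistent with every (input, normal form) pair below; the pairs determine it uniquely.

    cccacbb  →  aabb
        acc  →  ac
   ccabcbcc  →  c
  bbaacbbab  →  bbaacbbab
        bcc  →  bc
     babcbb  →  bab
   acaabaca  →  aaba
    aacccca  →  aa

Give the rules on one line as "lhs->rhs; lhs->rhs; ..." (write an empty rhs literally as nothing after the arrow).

  | cccacbb => ccacbb => cacbb => aabb
  | acc => ac
  | ccabcbcc => cabcbcc => bcbcc => cc => c
  | bbaacbbab

bcb->; ca->; cac->aa; cc->c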